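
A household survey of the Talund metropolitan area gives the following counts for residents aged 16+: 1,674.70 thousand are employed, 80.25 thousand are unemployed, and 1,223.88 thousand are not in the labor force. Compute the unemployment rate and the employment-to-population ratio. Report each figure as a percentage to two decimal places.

Labor force = employed + unemployed = 1,674.70 + 80.25 = 1,754.95 thousand.
Working-age population = 1,754.95 + 1,223.88 = 2,978.83 thousand.
Unemployment rate = 80.25 / 1,754.95 = 4.57%.
Employment-population ratio = 1,674.70 / 2,978.83 = 56.22%.

Unemployment rate ≈ 4.57%; employment-population ratio ≈ 56.22%.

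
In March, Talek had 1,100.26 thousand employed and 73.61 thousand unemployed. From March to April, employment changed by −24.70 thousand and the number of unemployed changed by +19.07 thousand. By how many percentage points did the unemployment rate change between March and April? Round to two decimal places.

The unemployment rate changed by +1.66 percentage points.

March: labor force = 1,100.26 + 73.61 = 1,173.87; u = 73.61/1,173.87 = 6.27%.
April: labor force = 1,075.56 + 92.68 = 1,168.24; u = 92.68/1,168.24 = 7.93%.
Change = 7.93% − 6.27% = +1.66 pp.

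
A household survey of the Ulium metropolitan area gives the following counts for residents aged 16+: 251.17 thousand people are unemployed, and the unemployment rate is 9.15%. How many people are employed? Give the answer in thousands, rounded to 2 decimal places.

About 2,493.86 thousand are employed.

Labor force = U / u = 251.17 / 0.0915 ≈ 2,745.03 thousand.
Employed = labor force − unemployed = 2,745.03 − 251.17 = 2,493.86 thousand.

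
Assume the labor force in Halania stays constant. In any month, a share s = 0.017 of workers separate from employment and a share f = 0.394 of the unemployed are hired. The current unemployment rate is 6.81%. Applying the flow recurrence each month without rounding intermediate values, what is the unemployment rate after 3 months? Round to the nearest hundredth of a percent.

Unemployment rate after three months ≈ 4.68%.

With a fixed labor force, u_{t+1} = u_t + s·(1−u_t) − f·u_t = u_t·(1−s−f) + s.
Here 1−s−f = 0.589 and s = 0.017.
u_1 = 0.068100 × 0.589 + 0.017 = 0.057111.
u_2 = 0.057111 × 0.589 + 0.017 = 0.050638.
u_3 = 0.050638 × 0.589 + 0.017 = 0.046826.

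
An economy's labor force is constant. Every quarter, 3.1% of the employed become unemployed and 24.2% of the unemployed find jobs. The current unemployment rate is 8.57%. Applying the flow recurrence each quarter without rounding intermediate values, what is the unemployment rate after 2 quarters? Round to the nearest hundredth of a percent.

With a fixed labor force, u_{t+1} = u_t + s·(1−u_t) − f·u_t = u_t·(1−s−f) + s.
Here 1−s−f = 0.727 and s = 0.031.
u_1 = 0.085700 × 0.727 + 0.031 = 0.093304.
u_2 = 0.093304 × 0.727 + 0.031 = 0.098832.

Unemployment rate after two quarters ≈ 9.88%.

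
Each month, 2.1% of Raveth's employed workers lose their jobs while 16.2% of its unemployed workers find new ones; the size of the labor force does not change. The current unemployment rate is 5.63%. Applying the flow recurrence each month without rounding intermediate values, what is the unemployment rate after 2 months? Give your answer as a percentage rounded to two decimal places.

Unemployment rate after two months ≈ 7.57%.

With a fixed labor force, u_{t+1} = u_t + s·(1−u_t) − f·u_t = u_t·(1−s−f) + s.
Here 1−s−f = 0.817 and s = 0.021.
u_1 = 0.056300 × 0.817 + 0.021 = 0.066997.
u_2 = 0.066997 × 0.817 + 0.021 = 0.075737.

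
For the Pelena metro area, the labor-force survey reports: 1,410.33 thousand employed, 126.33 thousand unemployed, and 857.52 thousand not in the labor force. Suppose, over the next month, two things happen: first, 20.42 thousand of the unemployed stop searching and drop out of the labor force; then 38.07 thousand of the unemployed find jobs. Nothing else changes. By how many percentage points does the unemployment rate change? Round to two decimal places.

The unemployment rate changes by −3.75 percentage points.

Initially, labor force = 1,410.33 + 126.33 = 1,536.66 thousand, so u = 126.33/1,536.66 = 8.22%.
After the first change, unemployed and labor force both fall by 20.42 → E = 1,410.33, U = 105.91, labor force = 1,516.24 thousand.
After the second change, unemployed falls and employed rises by 38.07; labor force unchanged → E = 1,448.40, U = 67.84, labor force = 1,516.24 thousand.
New unemployment rate = 67.84 / 1,516.24 = 4.47%.
Change = 4.47% − 8.22% = −3.75 percentage points.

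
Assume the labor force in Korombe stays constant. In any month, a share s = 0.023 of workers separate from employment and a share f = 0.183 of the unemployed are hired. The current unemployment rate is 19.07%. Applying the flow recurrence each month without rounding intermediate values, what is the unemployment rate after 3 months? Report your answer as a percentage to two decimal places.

With a fixed labor force, u_{t+1} = u_t + s·(1−u_t) − f·u_t = u_t·(1−s−f) + s.
Here 1−s−f = 0.794 and s = 0.023.
u_1 = 0.190700 × 0.794 + 0.023 = 0.174416.
u_2 = 0.174416 × 0.794 + 0.023 = 0.161486.
u_3 = 0.161486 × 0.794 + 0.023 = 0.151220.

Unemployment rate after three months ≈ 15.12%.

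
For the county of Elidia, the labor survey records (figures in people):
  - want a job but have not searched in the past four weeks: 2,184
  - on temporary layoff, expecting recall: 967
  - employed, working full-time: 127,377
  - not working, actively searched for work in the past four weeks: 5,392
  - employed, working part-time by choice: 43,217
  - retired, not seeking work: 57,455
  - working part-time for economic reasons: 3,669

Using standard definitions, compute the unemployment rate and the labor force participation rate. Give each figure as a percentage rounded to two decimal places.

Employed = 127,377 + 43,217 + 3,669 = 174,263 (anyone who worked, including part-time for economic reasons, counts as employed).
Unemployed = 967 + 5,392 = 6,359 (jobless and actively searching, or on temporary layoff).
Labor force = 174,263 + 6,359 = 180,622.
Not in labor force = 2,184 + 57,455 = 59,639 (those not working and not actively searching are outside the labor force — including those who want a job but have given up searching).
Civilian working-age population = 180,622 + 59,639 = 240,261.
Unemployment rate = 6,359 / 180,622 = 3.52%.
Labor force participation rate = 180,622 / 240,261 = 75.18%.

Unemployment rate ≈ 3.52%; labor force participation rate ≈ 75.18%.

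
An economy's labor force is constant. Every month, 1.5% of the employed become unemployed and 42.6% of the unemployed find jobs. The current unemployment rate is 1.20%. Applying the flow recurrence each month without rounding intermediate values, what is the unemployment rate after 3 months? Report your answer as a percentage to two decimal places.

Unemployment rate after three months ≈ 3.02%.

With a fixed labor force, u_{t+1} = u_t + s·(1−u_t) − f·u_t = u_t·(1−s−f) + s.
Here 1−s−f = 0.559 and s = 0.015.
u_1 = 0.012000 × 0.559 + 0.015 = 0.021708.
u_2 = 0.021708 × 0.559 + 0.015 = 0.027135.
u_3 = 0.027135 × 0.559 + 0.015 = 0.030168.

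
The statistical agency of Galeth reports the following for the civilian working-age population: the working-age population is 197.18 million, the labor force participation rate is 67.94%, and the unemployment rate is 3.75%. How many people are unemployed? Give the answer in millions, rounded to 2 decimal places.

Labor force = 0.6794 × 197.18 = 133.96 million.
Unemployed = 0.0375 × 133.96 ≈ 5.02 million.

About 5.02 million are unemployed.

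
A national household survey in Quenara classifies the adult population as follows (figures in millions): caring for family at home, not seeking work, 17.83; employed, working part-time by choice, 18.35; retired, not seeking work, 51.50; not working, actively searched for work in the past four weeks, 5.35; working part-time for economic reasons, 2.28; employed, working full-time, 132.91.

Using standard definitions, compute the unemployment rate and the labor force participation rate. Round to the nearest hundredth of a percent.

Employed = 18.35 + 2.28 + 132.91 = 153.54 million (anyone who worked, including part-time for economic reasons, counts as employed).
Unemployed = 5.35 million.
Labor force = 153.54 + 5.35 = 158.89 million.
Not in labor force = 17.83 + 51.50 = 69.33 million (those not working and not actively searching are outside the labor force).
Civilian working-age population = 158.89 + 69.33 = 228.22 million.
Unemployment rate = 5.35 / 158.89 = 3.37%.
Labor force participation rate = 158.89 / 228.22 = 69.62%.

Unemployment rate ≈ 3.37%; labor force participation rate ≈ 69.62%.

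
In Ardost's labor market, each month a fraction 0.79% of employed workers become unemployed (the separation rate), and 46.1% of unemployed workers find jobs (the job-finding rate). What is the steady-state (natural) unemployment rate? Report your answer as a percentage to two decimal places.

At steady state the flows balance: s·E = f·U, so U/(E+U) = s/(s+f).
u* = 0.79 / (0.79 + 46.1) = 0.79 / 46.89 = 1.68%.

Steady-state unemployment rate ≈ 1.68%.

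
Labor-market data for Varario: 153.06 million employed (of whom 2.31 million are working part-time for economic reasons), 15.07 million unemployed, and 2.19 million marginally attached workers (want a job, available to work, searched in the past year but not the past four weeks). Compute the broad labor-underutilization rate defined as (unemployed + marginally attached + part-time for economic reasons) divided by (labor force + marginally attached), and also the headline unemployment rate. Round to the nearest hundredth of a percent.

Broad underutilization rate ≈ 11.49%; headline unemployment rate ≈ 8.96%.

Labor force = 153.06 + 15.07 = 168.13 million.
Numerator = 15.07 + 2.19 + 2.31 = 19.57 million.
Denominator = 168.13 + 2.19 = 170.32 million.
Broad rate = 19.57 / 170.32 = 11.49%.
Headline unemployment rate = 15.07 / 168.13 = 8.96%.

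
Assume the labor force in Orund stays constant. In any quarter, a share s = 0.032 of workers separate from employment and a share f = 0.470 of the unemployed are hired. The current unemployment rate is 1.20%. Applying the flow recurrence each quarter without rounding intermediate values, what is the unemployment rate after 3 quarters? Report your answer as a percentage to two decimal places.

Unemployment rate after three quarters ≈ 5.74%.

With a fixed labor force, u_{t+1} = u_t + s·(1−u_t) − f·u_t = u_t·(1−s−f) + s.
Here 1−s−f = 0.498 and s = 0.032.
u_1 = 0.012000 × 0.498 + 0.032 = 0.037976.
u_2 = 0.037976 × 0.498 + 0.032 = 0.050912.
u_3 = 0.050912 × 0.498 + 0.032 = 0.057354.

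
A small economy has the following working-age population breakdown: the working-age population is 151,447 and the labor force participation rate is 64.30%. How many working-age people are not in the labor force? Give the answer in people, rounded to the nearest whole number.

Share not in the labor force = 1 − 0.6430 = 0.3570.
Not in labor force = 0.3570 × 151,447 ≈ 54,067.

About 54,067 are not in the labor force.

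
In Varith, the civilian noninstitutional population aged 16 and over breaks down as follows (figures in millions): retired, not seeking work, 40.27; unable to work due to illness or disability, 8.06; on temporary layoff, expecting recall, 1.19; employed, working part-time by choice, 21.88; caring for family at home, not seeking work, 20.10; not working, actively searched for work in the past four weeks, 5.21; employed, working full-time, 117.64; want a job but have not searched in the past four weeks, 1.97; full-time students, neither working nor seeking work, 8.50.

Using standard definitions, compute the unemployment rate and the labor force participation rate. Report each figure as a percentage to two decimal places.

Unemployment rate ≈ 4.39%; labor force participation rate ≈ 64.91%.

Employed = 21.88 + 117.64 = 139.52 million.
Unemployed = 1.19 + 5.21 = 6.40 million (jobless and actively searching, or on temporary layoff).
Labor force = 139.52 + 6.40 = 145.92 million.
Not in labor force = 40.27 + 8.06 + 20.10 + 1.97 + 8.50 = 78.90 million (those not working and not actively searching are outside the labor force — including those who want a job but have given up searching).
Civilian working-age population = 145.92 + 78.90 = 224.82 million.
Unemployment rate = 6.40 / 145.92 = 4.39%.
Labor force participation rate = 145.92 / 224.82 = 64.91%.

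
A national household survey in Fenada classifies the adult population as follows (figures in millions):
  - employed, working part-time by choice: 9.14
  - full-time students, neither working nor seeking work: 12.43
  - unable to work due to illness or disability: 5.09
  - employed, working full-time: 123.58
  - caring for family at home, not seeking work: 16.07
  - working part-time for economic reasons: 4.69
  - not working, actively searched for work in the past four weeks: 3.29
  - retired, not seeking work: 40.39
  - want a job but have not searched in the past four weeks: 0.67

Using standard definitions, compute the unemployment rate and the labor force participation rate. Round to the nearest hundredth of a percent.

Unemployment rate ≈ 2.34%; labor force participation rate ≈ 65.34%.

Employed = 9.14 + 123.58 + 4.69 = 137.41 million (anyone who worked, including part-time for economic reasons, counts as employed).
Unemployed = 3.29 million.
Labor force = 137.41 + 3.29 = 140.70 million.
Not in labor force = 12.43 + 5.09 + 16.07 + 40.39 + 0.67 = 74.65 million (those not working and not actively searching are outside the labor force — including those who want a job but have given up searching).
Civilian working-age population = 140.70 + 74.65 = 215.35 million.
Unemployment rate = 3.29 / 140.70 = 2.34%.
Labor force participation rate = 140.70 / 215.35 = 65.34%.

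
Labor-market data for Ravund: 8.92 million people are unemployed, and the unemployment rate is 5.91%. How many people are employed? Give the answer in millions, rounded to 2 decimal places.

Labor force = U / u = 8.92 / 0.0591 ≈ 150.93 million.
Employed = labor force − unemployed = 150.93 − 8.92 = 142.01 million.

About 142.01 million are employed.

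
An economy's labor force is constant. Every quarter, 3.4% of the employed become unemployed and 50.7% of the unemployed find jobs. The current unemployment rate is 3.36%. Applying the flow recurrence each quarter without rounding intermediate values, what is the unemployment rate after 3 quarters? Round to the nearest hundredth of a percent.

With a fixed labor force, u_{t+1} = u_t + s·(1−u_t) − f·u_t = u_t·(1−s−f) + s.
Here 1−s−f = 0.459 and s = 0.034.
u_1 = 0.033600 × 0.459 + 0.034 = 0.049422.
u_2 = 0.049422 × 0.459 + 0.034 = 0.056685.
u_3 = 0.056685 × 0.459 + 0.034 = 0.060018.

Unemployment rate after three quarters ≈ 6.00%.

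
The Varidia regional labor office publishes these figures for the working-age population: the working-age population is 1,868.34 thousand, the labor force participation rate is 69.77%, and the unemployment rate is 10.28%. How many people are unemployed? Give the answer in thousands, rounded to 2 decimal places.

About 134.00 thousand are unemployed.

Labor force = 0.6977 × 1,868.34 = 1,303.54 thousand.
Unemployed = 0.1028 × 1,303.54 ≈ 134.00 thousand.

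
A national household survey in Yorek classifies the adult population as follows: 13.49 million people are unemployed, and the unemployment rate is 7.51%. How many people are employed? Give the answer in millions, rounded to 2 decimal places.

About 166.14 million are employed.

Labor force = U / u = 13.49 / 0.0751 ≈ 179.63 million.
Employed = labor force − unemployed = 179.63 − 13.49 = 166.14 million.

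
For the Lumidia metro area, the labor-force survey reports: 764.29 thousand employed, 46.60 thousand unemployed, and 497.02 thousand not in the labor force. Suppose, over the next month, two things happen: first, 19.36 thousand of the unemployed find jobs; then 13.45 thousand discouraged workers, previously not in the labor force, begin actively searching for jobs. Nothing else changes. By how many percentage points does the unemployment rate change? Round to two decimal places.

Initially, labor force = 764.29 + 46.60 = 810.89 thousand, so u = 46.60/810.89 = 5.75%.
After the first change, unemployed falls and employed rises by 19.36; labor force unchanged → E = 783.65, U = 27.24, labor force = 810.89 thousand.
After the second change, unemployed and labor force both rise by 13.45 → E = 783.65, U = 40.69, labor force = 824.34 thousand.
New unemployment rate = 40.69 / 824.34 = 4.94%.
Change = 4.94% − 5.75% = −0.81 percentage points.

The unemployment rate changes by −0.81 percentage points.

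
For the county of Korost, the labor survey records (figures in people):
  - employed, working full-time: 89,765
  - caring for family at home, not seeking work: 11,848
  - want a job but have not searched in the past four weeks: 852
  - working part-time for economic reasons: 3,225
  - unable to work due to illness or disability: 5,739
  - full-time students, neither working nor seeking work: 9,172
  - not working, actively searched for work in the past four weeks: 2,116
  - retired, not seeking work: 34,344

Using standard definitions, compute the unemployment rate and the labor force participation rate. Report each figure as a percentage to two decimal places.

Unemployment rate ≈ 2.22%; labor force participation rate ≈ 60.55%.

Employed = 89,765 + 3,225 = 92,990 (anyone who worked, including part-time for economic reasons, counts as employed).
Unemployed = 2,116.
Labor force = 92,990 + 2,116 = 95,106.
Not in labor force = 11,848 + 852 + 5,739 + 9,172 + 34,344 = 61,955 (those not working and not actively searching are outside the labor force — including those who want a job but have given up searching).
Civilian working-age population = 95,106 + 61,955 = 157,061.
Unemployment rate = 2,116 / 95,106 = 2.22%.
Labor force participation rate = 95,106 / 157,061 = 60.55%.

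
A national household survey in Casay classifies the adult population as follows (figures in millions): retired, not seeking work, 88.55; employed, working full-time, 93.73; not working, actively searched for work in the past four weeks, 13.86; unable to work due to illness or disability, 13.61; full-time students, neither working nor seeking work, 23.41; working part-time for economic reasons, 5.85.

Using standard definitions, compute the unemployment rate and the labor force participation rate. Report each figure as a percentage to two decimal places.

Unemployment rate ≈ 12.22%; labor force participation rate ≈ 47.46%.

Employed = 93.73 + 5.85 = 99.58 million (anyone who worked, including part-time for economic reasons, counts as employed).
Unemployed = 13.86 million.
Labor force = 99.58 + 13.86 = 113.44 million.
Not in labor force = 88.55 + 13.61 + 23.41 = 125.57 million (those not working and not actively searching are outside the labor force).
Civilian working-age population = 113.44 + 125.57 = 239.01 million.
Unemployment rate = 13.86 / 113.44 = 12.22%.
Labor force participation rate = 113.44 / 239.01 = 47.46%.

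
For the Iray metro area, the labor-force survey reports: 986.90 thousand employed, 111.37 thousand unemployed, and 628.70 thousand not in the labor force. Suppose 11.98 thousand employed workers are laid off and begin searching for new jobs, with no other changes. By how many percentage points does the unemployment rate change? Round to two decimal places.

The unemployment rate changes by +1.09 percentage points.

Initially, labor force = 986.90 + 111.37 = 1,098.27 thousand, so u = 111.37/1,098.27 = 10.14%.
After the change, employed falls and unemployed rises by 11.98; labor force unchanged → E = 974.92, U = 123.35, labor force = 1,098.27 thousand.
New unemployment rate = 123.35 / 1,098.27 = 11.23%.
Change = 11.23% − 10.14% = +1.09 percentage points.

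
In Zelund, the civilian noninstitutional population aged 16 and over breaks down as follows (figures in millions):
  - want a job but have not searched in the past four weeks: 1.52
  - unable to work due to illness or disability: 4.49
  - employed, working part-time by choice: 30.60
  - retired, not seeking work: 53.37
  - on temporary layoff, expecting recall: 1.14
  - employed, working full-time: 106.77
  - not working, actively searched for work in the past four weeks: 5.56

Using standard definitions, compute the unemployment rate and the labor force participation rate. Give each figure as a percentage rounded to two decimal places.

Unemployment rate ≈ 4.65%; labor force participation rate ≈ 70.81%.

Employed = 30.60 + 106.77 = 137.37 million.
Unemployed = 1.14 + 5.56 = 6.70 million (jobless and actively searching, or on temporary layoff).
Labor force = 137.37 + 6.70 = 144.07 million.
Not in labor force = 1.52 + 4.49 + 53.37 = 59.38 million (those not working and not actively searching are outside the labor force — including those who want a job but have given up searching).
Civilian working-age population = 144.07 + 59.38 = 203.45 million.
Unemployment rate = 6.70 / 144.07 = 4.65%.
Labor force participation rate = 144.07 / 203.45 = 70.81%.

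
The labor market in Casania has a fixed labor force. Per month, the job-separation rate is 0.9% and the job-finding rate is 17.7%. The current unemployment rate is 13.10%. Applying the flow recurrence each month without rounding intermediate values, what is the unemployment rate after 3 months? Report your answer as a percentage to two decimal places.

Unemployment rate after three months ≈ 9.29%.

With a fixed labor force, u_{t+1} = u_t + s·(1−u_t) − f·u_t = u_t·(1−s−f) + s.
Here 1−s−f = 0.814 and s = 0.009.
u_1 = 0.131000 × 0.814 + 0.009 = 0.115634.
u_2 = 0.115634 × 0.814 + 0.009 = 0.103126.
u_3 = 0.103126 × 0.814 + 0.009 = 0.092945.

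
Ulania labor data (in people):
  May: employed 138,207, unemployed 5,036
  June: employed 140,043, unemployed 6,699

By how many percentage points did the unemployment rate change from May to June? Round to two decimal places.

May: labor force = 138,207 + 5,036 = 143,243; u = 5,036/143,243 = 3.52%.
June: labor force = 140,043 + 6,699 = 146,742; u = 6,699/146,742 = 4.57%.
Change = 4.57% − 3.52% = +1.05 pp.

The unemployment rate changed by +1.05 percentage points.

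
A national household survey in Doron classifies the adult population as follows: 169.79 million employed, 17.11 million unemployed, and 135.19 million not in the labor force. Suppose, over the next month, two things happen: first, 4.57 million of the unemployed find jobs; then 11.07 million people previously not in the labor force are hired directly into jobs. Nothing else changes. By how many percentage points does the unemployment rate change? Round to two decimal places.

Initially, labor force = 169.79 + 17.11 = 186.90 million, so u = 17.11/186.90 = 9.15%.
After the first change, unemployed falls and employed rises by 4.57; labor force unchanged → E = 174.36, U = 12.54, labor force = 186.90 million.
After the second change, employed and labor force both rise by 11.07; unemployed unchanged → E = 185.43, U = 12.54, labor force = 197.97 million.
New unemployment rate = 12.54 / 197.97 = 6.33%.
Change = 6.33% − 9.15% = −2.82 percentage points.

The unemployment rate changes by −2.82 percentage points.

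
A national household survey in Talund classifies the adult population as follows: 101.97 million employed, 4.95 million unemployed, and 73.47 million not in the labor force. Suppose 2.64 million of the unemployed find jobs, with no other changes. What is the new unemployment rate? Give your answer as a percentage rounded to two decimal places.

New unemployment rate ≈ 2.16%.

Initially, labor force = 101.97 + 4.95 = 106.92 million, so u = 4.95/106.92 = 4.63%.
After the change, unemployed falls and employed rises by 2.64; labor force unchanged → E = 104.61, U = 2.31, labor force = 106.92 million.
New unemployment rate = 2.31 / 106.92 = 2.16%.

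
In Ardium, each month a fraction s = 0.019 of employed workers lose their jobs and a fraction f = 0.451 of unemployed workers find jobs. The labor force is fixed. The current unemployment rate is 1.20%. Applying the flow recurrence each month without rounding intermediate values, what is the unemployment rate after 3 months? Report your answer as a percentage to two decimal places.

Unemployment rate after three months ≈ 3.62%.

With a fixed labor force, u_{t+1} = u_t + s·(1−u_t) − f·u_t = u_t·(1−s−f) + s.
Here 1−s−f = 0.530 and s = 0.019.
u_1 = 0.012000 × 0.530 + 0.019 = 0.025360.
u_2 = 0.025360 × 0.530 + 0.019 = 0.032441.
u_3 = 0.032441 × 0.530 + 0.019 = 0.036194.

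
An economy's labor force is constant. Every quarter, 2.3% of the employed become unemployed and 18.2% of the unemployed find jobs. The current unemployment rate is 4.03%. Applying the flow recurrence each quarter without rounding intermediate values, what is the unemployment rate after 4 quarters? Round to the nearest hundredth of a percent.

Unemployment rate after four quarters ≈ 8.35%.

With a fixed labor force, u_{t+1} = u_t + s·(1−u_t) − f·u_t = u_t·(1−s−f) + s.
Here 1−s−f = 0.795 and s = 0.023.
u_1 = 0.040300 × 0.795 + 0.023 = 0.055039.
u_2 = 0.055039 × 0.795 + 0.023 = 0.066756.
u_3 = 0.066756 × 0.795 + 0.023 = 0.076071.
u_4 = 0.076071 × 0.795 + 0.023 = 0.083476.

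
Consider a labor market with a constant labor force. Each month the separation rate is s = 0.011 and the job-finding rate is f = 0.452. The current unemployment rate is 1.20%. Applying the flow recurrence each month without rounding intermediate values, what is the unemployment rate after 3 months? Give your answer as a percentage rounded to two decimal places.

With a fixed labor force, u_{t+1} = u_t + s·(1−u_t) − f·u_t = u_t·(1−s−f) + s.
Here 1−s−f = 0.537 and s = 0.011.
u_1 = 0.012000 × 0.537 + 0.011 = 0.017444.
u_2 = 0.017444 × 0.537 + 0.011 = 0.020367.
u_3 = 0.020367 × 0.537 + 0.011 = 0.021937.

Unemployment rate after three months ≈ 2.19%.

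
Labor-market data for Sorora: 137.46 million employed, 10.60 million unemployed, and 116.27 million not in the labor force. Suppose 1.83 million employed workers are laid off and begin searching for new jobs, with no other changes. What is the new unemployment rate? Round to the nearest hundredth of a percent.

New unemployment rate ≈ 8.40%.

Initially, labor force = 137.46 + 10.60 = 148.06 million, so u = 10.60/148.06 = 7.16%.
After the change, employed falls and unemployed rises by 1.83; labor force unchanged → E = 135.63, U = 12.43, labor force = 148.06 million.
New unemployment rate = 12.43 / 148.06 = 8.40%.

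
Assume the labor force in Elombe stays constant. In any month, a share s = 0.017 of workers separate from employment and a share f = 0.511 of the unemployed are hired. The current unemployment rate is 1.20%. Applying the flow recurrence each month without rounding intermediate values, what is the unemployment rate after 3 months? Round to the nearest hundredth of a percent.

Unemployment rate after three months ≈ 3.01%.

With a fixed labor force, u_{t+1} = u_t + s·(1−u_t) − f·u_t = u_t·(1−s−f) + s.
Here 1−s−f = 0.472 and s = 0.017.
u_1 = 0.012000 × 0.472 + 0.017 = 0.022664.
u_2 = 0.022664 × 0.472 + 0.017 = 0.027697.
u_3 = 0.027697 × 0.472 + 0.017 = 0.030073.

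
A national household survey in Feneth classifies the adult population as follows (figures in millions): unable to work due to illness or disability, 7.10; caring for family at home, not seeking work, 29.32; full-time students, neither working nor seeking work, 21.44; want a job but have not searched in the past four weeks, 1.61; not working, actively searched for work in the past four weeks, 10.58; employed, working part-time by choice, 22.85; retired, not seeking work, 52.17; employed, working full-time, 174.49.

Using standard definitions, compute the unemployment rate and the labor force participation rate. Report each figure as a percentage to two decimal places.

Unemployment rate ≈ 5.09%; labor force participation rate ≈ 65.06%.

Employed = 22.85 + 174.49 = 197.34 million.
Unemployed = 10.58 million.
Labor force = 197.34 + 10.58 = 207.92 million.
Not in labor force = 7.10 + 29.32 + 21.44 + 1.61 + 52.17 = 111.64 million (those not working and not actively searching are outside the labor force — including those who want a job but have given up searching).
Civilian working-age population = 207.92 + 111.64 = 319.56 million.
Unemployment rate = 10.58 / 207.92 = 5.09%.
Labor force participation rate = 207.92 / 319.56 = 65.06%.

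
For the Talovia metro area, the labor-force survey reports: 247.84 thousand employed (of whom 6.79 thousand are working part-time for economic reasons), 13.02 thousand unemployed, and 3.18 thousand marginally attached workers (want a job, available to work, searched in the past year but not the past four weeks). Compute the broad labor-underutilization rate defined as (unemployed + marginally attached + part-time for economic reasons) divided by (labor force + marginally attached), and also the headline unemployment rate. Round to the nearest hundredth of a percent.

Labor force = 247.84 + 13.02 = 260.86 thousand.
Numerator = 13.02 + 3.18 + 6.79 = 22.99 thousand.
Denominator = 260.86 + 3.18 = 264.04 thousand.
Broad rate = 22.99 / 264.04 = 8.71%.
Headline unemployment rate = 13.02 / 260.86 = 4.99%.

Broad underutilization rate ≈ 8.71%; headline unemployment rate ≈ 4.99%.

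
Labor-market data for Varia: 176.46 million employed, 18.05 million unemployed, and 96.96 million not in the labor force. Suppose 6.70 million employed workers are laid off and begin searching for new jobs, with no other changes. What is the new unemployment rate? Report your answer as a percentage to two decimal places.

Initially, labor force = 176.46 + 18.05 = 194.51 million, so u = 18.05/194.51 = 9.28%.
After the change, employed falls and unemployed rises by 6.70; labor force unchanged → E = 169.76, U = 24.75, labor force = 194.51 million.
New unemployment rate = 24.75 / 194.51 = 12.72%.

New unemployment rate ≈ 12.72%.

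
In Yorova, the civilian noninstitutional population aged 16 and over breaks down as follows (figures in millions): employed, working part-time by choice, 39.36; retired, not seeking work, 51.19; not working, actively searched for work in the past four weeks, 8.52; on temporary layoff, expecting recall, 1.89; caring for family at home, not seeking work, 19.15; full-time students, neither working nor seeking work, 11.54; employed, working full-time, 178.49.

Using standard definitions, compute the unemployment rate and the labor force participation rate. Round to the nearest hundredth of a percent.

Unemployment rate ≈ 4.56%; labor force participation rate ≈ 73.60%.

Employed = 39.36 + 178.49 = 217.85 million.
Unemployed = 8.52 + 1.89 = 10.41 million (jobless and actively searching, or on temporary layoff).
Labor force = 217.85 + 10.41 = 228.26 million.
Not in labor force = 51.19 + 19.15 + 11.54 = 81.88 million (those not working and not actively searching are outside the labor force).
Civilian working-age population = 228.26 + 81.88 = 310.14 million.
Unemployment rate = 10.41 / 228.26 = 4.56%.
Labor force participation rate = 228.26 / 310.14 = 73.60%.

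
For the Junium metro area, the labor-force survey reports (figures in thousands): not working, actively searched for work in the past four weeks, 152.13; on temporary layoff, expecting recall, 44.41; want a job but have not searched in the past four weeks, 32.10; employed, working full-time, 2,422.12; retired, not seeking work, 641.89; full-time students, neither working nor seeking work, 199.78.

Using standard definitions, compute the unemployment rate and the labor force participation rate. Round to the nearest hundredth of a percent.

Unemployment rate ≈ 7.51%; labor force participation rate ≈ 74.98%.

Employed = 2,422.12 thousand.
Unemployed = 152.13 + 44.41 = 196.54 thousand (jobless and actively searching, or on temporary layoff).
Labor force = 2,422.12 + 196.54 = 2,618.66 thousand.
Not in labor force = 32.10 + 641.89 + 199.78 = 873.77 thousand (those not working and not actively searching are outside the labor force — including those who want a job but have given up searching).
Civilian working-age population = 2,618.66 + 873.77 = 3,492.43 thousand.
Unemployment rate = 196.54 / 2,618.66 = 7.51%.
Labor force participation rate = 2,618.66 / 3,492.43 = 74.98%.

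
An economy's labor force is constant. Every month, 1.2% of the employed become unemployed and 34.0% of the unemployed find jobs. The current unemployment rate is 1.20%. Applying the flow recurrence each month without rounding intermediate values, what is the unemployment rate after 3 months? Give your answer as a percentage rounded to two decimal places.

Unemployment rate after three months ≈ 2.81%.

With a fixed labor force, u_{t+1} = u_t + s·(1−u_t) − f·u_t = u_t·(1−s−f) + s.
Here 1−s−f = 0.648 and s = 0.012.
u_1 = 0.012000 × 0.648 + 0.012 = 0.019776.
u_2 = 0.019776 × 0.648 + 0.012 = 0.024815.
u_3 = 0.024815 × 0.648 + 0.012 = 0.028080.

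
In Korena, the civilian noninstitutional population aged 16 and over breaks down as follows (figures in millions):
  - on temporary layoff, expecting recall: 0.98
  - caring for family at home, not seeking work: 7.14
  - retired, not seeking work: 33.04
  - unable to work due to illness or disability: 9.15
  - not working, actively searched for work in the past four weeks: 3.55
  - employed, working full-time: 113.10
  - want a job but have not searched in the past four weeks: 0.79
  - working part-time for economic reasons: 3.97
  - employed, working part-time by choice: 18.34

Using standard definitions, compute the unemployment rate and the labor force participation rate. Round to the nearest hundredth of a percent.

Employed = 113.10 + 3.97 + 18.34 = 135.41 million (anyone who worked, including part-time for economic reasons, counts as employed).
Unemployed = 0.98 + 3.55 = 4.53 million (jobless and actively searching, or on temporary layoff).
Labor force = 135.41 + 4.53 = 139.94 million.
Not in labor force = 7.14 + 33.04 + 9.15 + 0.79 = 50.12 million (those not working and not actively searching are outside the labor force — including those who want a job but have given up searching).
Civilian working-age population = 139.94 + 50.12 = 190.06 million.
Unemployment rate = 4.53 / 139.94 = 3.24%.
Labor force participation rate = 139.94 / 190.06 = 73.63%.

Unemployment rate ≈ 3.24%; labor force participation rate ≈ 73.63%.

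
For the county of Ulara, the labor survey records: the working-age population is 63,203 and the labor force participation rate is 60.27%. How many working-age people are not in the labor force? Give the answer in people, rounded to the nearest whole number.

Share not in the labor force = 1 − 0.6027 = 0.3973.
Not in labor force = 0.3973 × 63,203 ≈ 25,111.

About 25,111 are not in the labor force.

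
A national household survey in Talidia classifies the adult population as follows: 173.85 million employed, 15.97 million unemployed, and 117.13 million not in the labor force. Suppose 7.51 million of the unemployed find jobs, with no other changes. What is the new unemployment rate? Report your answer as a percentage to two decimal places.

Initially, labor force = 173.85 + 15.97 = 189.82 million, so u = 15.97/189.82 = 8.41%.
After the change, unemployed falls and employed rises by 7.51; labor force unchanged → E = 181.36, U = 8.46, labor force = 189.82 million.
New unemployment rate = 8.46 / 189.82 = 4.46%.

New unemployment rate ≈ 4.46%.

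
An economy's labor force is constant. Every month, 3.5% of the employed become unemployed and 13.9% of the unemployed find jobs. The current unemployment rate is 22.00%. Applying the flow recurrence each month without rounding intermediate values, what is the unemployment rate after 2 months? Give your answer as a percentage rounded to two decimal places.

Unemployment rate after two months ≈ 21.40%.

With a fixed labor force, u_{t+1} = u_t + s·(1−u_t) − f·u_t = u_t·(1−s−f) + s.
Here 1−s−f = 0.826 and s = 0.035.
u_1 = 0.220000 × 0.826 + 0.035 = 0.216720.
u_2 = 0.216720 × 0.826 + 0.035 = 0.214011.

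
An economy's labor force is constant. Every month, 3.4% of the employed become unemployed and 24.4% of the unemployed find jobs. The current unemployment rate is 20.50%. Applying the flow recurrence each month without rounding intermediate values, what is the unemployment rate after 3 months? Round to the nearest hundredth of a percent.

Unemployment rate after three months ≈ 15.34%.

With a fixed labor force, u_{t+1} = u_t + s·(1−u_t) − f·u_t = u_t·(1−s−f) + s.
Here 1−s−f = 0.722 and s = 0.034.
u_1 = 0.205000 × 0.722 + 0.034 = 0.182010.
u_2 = 0.182010 × 0.722 + 0.034 = 0.165411.
u_3 = 0.165411 × 0.722 + 0.034 = 0.153427.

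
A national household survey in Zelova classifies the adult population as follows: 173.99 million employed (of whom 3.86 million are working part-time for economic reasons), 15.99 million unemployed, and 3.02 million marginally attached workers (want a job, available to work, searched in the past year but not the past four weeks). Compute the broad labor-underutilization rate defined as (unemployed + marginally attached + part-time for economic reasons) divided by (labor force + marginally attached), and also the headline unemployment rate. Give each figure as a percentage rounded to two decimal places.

Broad underutilization rate ≈ 11.85%; headline unemployment rate ≈ 8.42%.

Labor force = 173.99 + 15.99 = 189.98 million.
Numerator = 15.99 + 3.02 + 3.86 = 22.87 million.
Denominator = 189.98 + 3.02 = 193.00 million.
Broad rate = 22.87 / 193.00 = 11.85%.
Headline unemployment rate = 15.99 / 189.98 = 8.42%.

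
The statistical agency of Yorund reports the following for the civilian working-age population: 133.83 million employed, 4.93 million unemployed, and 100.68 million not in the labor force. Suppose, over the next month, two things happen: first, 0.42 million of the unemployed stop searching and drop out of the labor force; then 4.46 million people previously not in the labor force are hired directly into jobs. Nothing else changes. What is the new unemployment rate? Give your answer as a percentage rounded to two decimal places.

Initially, labor force = 133.83 + 4.93 = 138.76 million, so u = 4.93/138.76 = 3.55%.
After the first change, unemployed and labor force both fall by 0.42 → E = 133.83, U = 4.51, labor force = 138.34 million.
After the second change, employed and labor force both rise by 4.46; unemployed unchanged → E = 138.29, U = 4.51, labor force = 142.80 million.
New unemployment rate = 4.51 / 142.80 = 3.16%.

New unemployment rate ≈ 3.16%.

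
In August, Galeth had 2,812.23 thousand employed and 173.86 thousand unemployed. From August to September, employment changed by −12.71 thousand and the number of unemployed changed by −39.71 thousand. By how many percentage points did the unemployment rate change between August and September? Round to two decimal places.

August: labor force = 2,812.23 + 173.86 = 2,986.09; u = 173.86/2,986.09 = 5.82%.
September: labor force = 2,799.52 + 134.15 = 2,933.67; u = 134.15/2,933.67 = 4.57%.
Change = 4.57% − 5.82% = −1.25 pp.

The unemployment rate changed by −1.25 percentage points.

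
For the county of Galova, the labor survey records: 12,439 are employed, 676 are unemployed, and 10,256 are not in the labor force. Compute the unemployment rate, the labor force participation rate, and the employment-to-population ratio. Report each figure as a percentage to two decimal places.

Labor force = employed + unemployed = 12,439 + 676 = 13,115.
Working-age population = 13,115 + 10,256 = 23,371.
Unemployment rate = 676 / 13,115 = 5.15%.
Labor force participation rate = 13,115 / 23,371 = 56.12%.
Employment-population ratio = 12,439 / 23,371 = 53.22%.

Unemployment rate ≈ 5.15%; labor force participation rate ≈ 56.12%; employment-population ratio ≈ 53.22%.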